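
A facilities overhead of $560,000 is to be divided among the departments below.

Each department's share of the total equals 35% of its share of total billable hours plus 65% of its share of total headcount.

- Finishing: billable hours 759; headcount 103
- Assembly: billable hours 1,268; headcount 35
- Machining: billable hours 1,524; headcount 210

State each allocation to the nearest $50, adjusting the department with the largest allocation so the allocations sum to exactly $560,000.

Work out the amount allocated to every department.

Finishing: $149,650 | Assembly: $106,600 | Machining: $303,750

Billable hours total 3,551; headcount total 348.
Blended shares (35% billable hours + 65% headcount): Finishing 0.2672; Assembly 0.1904; Machining 0.5425.
Unrounded shares: Finishing 149,629.18; Assembly 106,597.37; Machining 303,773.45.
At nearest $50: Finishing $149,650; Assembly $106,600; Machining $303,750. Sum = $560,000.
No rounding difference to absorb.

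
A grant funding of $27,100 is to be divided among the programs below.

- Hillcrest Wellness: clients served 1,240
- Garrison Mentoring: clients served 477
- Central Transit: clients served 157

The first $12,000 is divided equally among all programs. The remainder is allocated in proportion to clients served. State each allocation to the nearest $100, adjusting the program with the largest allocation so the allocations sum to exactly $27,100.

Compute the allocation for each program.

Equal tier: $12,000 ÷ 3 = $4,000 apiece.
Remainder $15,100 by clients served (total 1,874): Hillcrest Wellness 9,991.46 → $10,000; Garrison Mentoring 3,843.49 → $3,800; Central Transit 1,265.05 → $1,300.
Totals: Hillcrest Wellness $4,000 + $10,000 = $14,000; Garrison Mentoring $4,000 + $3,800 = $7,800; Central Transit $4,000 + $1,300 = $5,300.

Hillcrest Wellness: $14,000; Garrison Mentoring: $7,800; Central Transit: $5,300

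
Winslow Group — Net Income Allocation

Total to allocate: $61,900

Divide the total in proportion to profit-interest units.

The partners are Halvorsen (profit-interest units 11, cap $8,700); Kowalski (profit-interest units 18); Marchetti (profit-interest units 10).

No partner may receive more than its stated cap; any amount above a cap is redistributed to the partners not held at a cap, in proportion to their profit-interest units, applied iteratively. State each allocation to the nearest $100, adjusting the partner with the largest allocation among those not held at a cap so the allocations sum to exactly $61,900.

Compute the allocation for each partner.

Halvorsen: $8,700 · Kowalski: $34,200 · Marchetti: $19,000

Total profit-interest units = 39.
Proportional shares (ignoring caps): Halvorsen 17,458.97; Kowalski 28,569.23; Marchetti 15,871.79.
Held at cap: Halvorsen ($8,700); remaining pool $53,200 reallocated over remaining profit-interest units 28.
Redistributed shares: Kowalski 34,200.00 → $34,200; Marchetti 19,000.00 → $19,000.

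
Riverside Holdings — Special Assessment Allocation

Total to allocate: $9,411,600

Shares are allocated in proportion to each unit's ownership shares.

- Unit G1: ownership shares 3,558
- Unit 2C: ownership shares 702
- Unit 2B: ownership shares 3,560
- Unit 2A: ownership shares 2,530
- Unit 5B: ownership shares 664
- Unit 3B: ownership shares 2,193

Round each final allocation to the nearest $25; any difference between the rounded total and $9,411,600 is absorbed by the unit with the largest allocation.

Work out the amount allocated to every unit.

Combined ownership shares = 13,207.
Unrounded shares: Unit G1 3,558/13,207 × $9,411,600 = 2,535,509.41; Unit 2C 702/13,207 × $9,411,600 = 500,260.71; Unit 2B 3,560/13,207 × $9,411,600 = 2,536,934.66; Unit 2A 2,530/13,207 × $9,411,600 = 1,802,933.90; Unit 5B 664/13,207 × $9,411,600 = 473,181.07; Unit 3B 2,193/13,207 × $9,411,600 = 1,562,780.25.
At nearest $25: Unit G1 $2,535,500; Unit 2C $500,250; Unit 2B $2,536,925; Unit 2A $1,802,925; Unit 5B $473,175; Unit 3B $1,562,775. Sum = $9,411,550.
Difference $9,411,600 − $9,411,550 = +$50 applied to largest allocation (Unit 2B): Unit 2B becomes $2,536,975.

Unit G1: $2,535,500 | Unit 2C: $500,250 | Unit 2B: $2,536,975 | Unit 2A: $1,802,925 | Unit 5B: $473,175 | Unit 3B: $1,562,775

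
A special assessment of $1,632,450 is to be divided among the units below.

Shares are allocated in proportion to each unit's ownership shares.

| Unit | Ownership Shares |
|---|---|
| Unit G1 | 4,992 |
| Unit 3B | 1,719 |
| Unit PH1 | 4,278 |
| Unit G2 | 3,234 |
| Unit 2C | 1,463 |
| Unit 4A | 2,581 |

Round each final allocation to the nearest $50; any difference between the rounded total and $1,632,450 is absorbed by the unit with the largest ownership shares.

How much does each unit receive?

Combined ownership shares = 18,267.
Unrounded shares: Unit G1 4,992/18,267 × $1,632,450 = 446,115.42; Unit 3B 1,719/18,267 × $1,632,450 = 153,620.27; Unit PH1 4,278/18,267 × $1,632,450 = 382,308.05; Unit G2 3,234/18,267 × $1,632,450 = 289,009.87; Unit 2C 1,463/18,267 × $1,632,450 = 130,742.56; Unit 4A 2,581/18,267 × $1,632,450 = 230,653.83.
After rounding ($50): Unit G1 $446,100; Unit 3B $153,600; Unit PH1 $382,300; Unit G2 $289,000; Unit 2C $130,750; Unit 4A $230,650. Sum = $1,632,400.
Difference $1,632,450 − $1,632,400 = +$50 applied to largest ownership shares (Unit G1): Unit G1 becomes $446,150.

Unit G1: $446,150; Unit 3B: $153,600; Unit PH1: $382,300; Unit G2: $289,000; Unit 2C: $130,750; Unit 4A: $230,650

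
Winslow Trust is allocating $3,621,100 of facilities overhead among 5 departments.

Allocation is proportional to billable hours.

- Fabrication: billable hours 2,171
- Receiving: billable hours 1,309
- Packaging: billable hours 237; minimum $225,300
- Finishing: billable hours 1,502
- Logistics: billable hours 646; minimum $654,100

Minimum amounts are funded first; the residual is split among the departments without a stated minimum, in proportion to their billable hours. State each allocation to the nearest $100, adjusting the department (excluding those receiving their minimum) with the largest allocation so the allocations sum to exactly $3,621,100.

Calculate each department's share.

Guaranteed amounts: Packaging $225,300; Logistics $654,100. Residual $2,741,700.
Residual split over remaining billable hours 4,982: Fabrication 1,194,747.23 → $1,194,700; Receiving 720,370.39 → $720,400; Finishing 826,582.38 → $826,600.

Fabrication: $1,194,700 · Receiving: $720,400 · Packaging: $225,300 · Finishing: $826,600 · Logistics: $654,100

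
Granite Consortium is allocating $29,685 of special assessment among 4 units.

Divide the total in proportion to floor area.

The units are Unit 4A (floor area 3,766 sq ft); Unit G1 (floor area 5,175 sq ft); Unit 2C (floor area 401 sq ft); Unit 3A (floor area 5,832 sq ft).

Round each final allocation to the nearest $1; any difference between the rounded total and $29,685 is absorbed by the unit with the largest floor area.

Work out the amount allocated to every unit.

Combined floor area = 3,766 + 5,175 + 401 + 5,832 = 15,174.
Pro-rata amounts: Unit 4A 7,367.45; Unit G1 10,123.89; Unit 2C 784.48; Unit 3A 11,409.18.
After rounding ($1): Unit 4A $7,367; Unit G1 $10,124; Unit 2C $784; Unit 3A $11,409. Sum = $29,684.
Difference $29,685 − $29,684 = +$1 applied to largest floor area (Unit 3A): Unit 3A becomes $11,410.

Unit 4A: $7,367; Unit G1: $10,124; Unit 2C: $784; Unit 3A: $11,410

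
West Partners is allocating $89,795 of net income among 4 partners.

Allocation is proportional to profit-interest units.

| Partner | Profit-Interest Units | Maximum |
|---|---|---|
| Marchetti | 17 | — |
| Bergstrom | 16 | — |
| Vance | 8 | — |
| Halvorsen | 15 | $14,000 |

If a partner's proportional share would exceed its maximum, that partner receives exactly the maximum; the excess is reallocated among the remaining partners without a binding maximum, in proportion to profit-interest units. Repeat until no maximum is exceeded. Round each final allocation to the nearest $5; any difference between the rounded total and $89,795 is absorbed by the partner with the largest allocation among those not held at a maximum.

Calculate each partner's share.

Total profit-interest units = 56.
Proportional shares (ignoring caps): Marchetti 27,259.20; Bergstrom 25,655.71; Vance 12,827.86; Halvorsen 24,052.23.
Capped: Halvorsen ($14,000); balance $75,795 reallocated over remaining profit-interest units 41.
Shares after redistribution: Marchetti 31,427.20 → $31,425; Bergstrom 29,578.54 → $29,580; Vance 14,789.27 → $14,790.

Marchetti: $31,425 | Bergstrom: $29,580 | Vance: $14,790 | Halvorsen: $14,000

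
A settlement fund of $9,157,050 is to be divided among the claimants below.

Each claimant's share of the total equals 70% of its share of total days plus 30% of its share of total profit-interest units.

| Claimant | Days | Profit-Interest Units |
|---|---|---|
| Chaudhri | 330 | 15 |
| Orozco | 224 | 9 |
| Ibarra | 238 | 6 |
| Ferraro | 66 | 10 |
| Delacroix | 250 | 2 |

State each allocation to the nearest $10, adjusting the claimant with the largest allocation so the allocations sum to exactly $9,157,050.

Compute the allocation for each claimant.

Days total 1,108; profit-interest units total 42.
Blended shares (70% days + 30% profit-interest units): Chaudhri 0.3156; Orozco 0.2058; Ibarra 0.1932; Ferraro 0.1131; Delacroix 0.1722.
Proportional shares: Chaudhri 2,890,208.66; Orozco 1,884,538.84; Ibarra 1,769,308.29; Ferraro 1,035,894.23; Delacroix 1,577,099.97.
Rounded to nearest $10: Chaudhri $2,890,210; Orozco $1,884,540; Ibarra $1,769,310; Ferraro $1,035,890; Delacroix $1,577,100. Sum = $9,157,050.
Rounded total matches; no reconciliation needed.

Chaudhri: $2,890,210 | Orozco: $1,884,540 | Ibarra: $1,769,310 | Ferraro: $1,035,890 | Delacroix: $1,577,100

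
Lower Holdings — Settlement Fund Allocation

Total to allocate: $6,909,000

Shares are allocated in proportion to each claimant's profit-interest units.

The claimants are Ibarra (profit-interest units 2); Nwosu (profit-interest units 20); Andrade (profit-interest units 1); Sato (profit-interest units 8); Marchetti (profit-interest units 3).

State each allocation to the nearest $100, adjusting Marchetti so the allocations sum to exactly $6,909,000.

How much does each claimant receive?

Ibarra: $406,400; Nwosu: $4,064,100; Andrade: $203,200; Sato: $1,625,600; Marchetti: $609,700

Total profit-interest units = 34.
Proportional shares: Ibarra 2/34 × $6,909,000 = 406,411.76; Nwosu 20/34 × $6,909,000 = 4,064,117.65; Andrade 1/34 × $6,909,000 = 203,205.88; Sato 8/34 × $6,909,000 = 1,625,647.06; Marchetti 3/34 × $6,909,000 = 609,617.65.
At nearest $100: Ibarra $406,400; Nwosu $4,064,100; Andrade $203,200; Sato $1,625,600; Marchetti $609,600. Sum = $6,908,900.
Difference $6,909,000 − $6,908,900 = +$100 applied to Marchetti: Marchetti becomes $609,700.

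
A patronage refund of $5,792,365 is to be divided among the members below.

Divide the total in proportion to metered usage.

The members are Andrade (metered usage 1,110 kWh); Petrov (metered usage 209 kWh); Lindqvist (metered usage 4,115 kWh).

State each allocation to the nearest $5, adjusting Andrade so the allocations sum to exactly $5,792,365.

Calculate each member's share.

Andrade: $1,183,200 | Petrov: $222,785 | Lindqvist: $4,386,380

Metered usage total: 5,434.
Raw shares: Andrade 1,110/5,434 × $5,792,365 = 1,183,203.01; Petrov 209/5,434 × $5,792,365 = 222,783.27; Lindqvist 4,115/5,434 × $5,792,365 = 4,386,378.72.
At nearest $5: Andrade $1,183,205; Petrov $222,785; Lindqvist $4,386,380. Sum = $5,792,370.
Difference $5,792,365 − $5,792,370 = −$5 applied to Andrade: Andrade becomes $1,183,200.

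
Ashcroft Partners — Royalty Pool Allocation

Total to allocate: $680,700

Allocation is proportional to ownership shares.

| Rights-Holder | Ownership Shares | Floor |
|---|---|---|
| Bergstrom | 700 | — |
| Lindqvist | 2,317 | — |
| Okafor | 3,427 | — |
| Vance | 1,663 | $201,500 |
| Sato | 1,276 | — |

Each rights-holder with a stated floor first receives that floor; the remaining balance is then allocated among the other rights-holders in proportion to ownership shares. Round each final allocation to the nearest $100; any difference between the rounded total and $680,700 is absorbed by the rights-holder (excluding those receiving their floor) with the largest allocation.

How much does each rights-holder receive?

Bergstrom: $43,500 | Lindqvist: $143,800 | Okafor: $212,700 | Vance: $201,500 | Sato: $79,200

Minimums first: Vance $201,500. Balance $479,200.
Balance split over remaining ownership shares 7,720: Bergstrom 43,450.78 → $43,500; Lindqvist 143,822.07 → $143,800; Okafor 212,722.59 → $212,700; Sato 79,204.56 → $79,200.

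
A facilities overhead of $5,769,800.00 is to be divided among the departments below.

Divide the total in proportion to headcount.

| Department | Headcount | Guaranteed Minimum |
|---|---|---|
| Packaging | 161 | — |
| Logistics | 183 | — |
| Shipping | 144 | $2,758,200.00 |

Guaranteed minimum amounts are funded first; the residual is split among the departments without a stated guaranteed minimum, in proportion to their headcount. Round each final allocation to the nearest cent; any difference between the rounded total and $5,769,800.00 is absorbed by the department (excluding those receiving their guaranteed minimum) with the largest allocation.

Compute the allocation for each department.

Minimums first: Shipping $2,758,200.00. Residual $3,011,600.00.
Residual split over remaining headcount 344: Packaging 1,409,498.8372 → $1,409,498.84; Logistics 1,602,101.1628 → $1,602,101.16.

Packaging: $1,409,498.84; Logistics: $1,602,101.16; Shipping: $2,758,200.00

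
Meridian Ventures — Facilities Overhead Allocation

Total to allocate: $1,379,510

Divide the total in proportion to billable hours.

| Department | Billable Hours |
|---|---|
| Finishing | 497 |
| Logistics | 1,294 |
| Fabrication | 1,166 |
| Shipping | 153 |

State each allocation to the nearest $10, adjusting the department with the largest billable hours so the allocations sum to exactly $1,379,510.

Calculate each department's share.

Finishing: $220,460 | Logistics: $573,970 | Fabrication: $517,210 | Shipping: $67,870

Billable hours total: 3,110.
Proportional shares: Finishing 497/3,110 × $1,379,510 = 220,455.46; Logistics 1,294/3,110 × $1,379,510 = 573,982.62; Fabrication 1,166/3,110 × $1,379,510 = 517,205.36; Shipping 153/3,110 × $1,379,510 = 67,866.57.
At nearest $10: Finishing $220,460; Logistics $573,980; Fabrication $517,210; Shipping $67,870. Sum = $1,379,520.
Difference $1,379,510 − $1,379,520 = −$10 applied to largest billable hours (Logistics): Logistics becomes $573,970.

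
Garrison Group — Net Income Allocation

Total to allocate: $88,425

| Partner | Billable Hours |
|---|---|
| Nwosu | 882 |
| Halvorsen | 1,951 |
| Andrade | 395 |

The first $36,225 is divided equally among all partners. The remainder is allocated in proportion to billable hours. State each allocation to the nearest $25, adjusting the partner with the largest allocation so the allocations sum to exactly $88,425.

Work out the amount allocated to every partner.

$36,225 shared equally gives $12,075 per partner.
Remainder $52,200 by billable hours (total 3,228): Nwosu 14,262.83 → $14,275; Halvorsen 31,549.63 → $31,550; Andrade 6,387.55 → $6,400.
Rounding difference −$25 on remainder applied to Halvorsen.
Totals: Nwosu $12,075 + $14,275 = $26,350; Halvorsen $12,075 + $31,525 = $43,600; Andrade $12,075 + $6,400 = $18,475.

Nwosu: $26,350 · Halvorsen: $43,600 · Andrade: $18,475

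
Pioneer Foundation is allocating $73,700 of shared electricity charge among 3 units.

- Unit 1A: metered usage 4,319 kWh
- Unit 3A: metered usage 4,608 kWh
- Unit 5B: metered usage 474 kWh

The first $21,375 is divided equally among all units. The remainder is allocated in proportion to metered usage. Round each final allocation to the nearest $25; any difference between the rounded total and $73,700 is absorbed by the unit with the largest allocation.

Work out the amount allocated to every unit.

Unit 1A: $31,175 · Unit 3A: $32,750 · Unit 5B: $9,775

$21,375 shared equally gives $7,125 per unit.
Remainder $52,325 by metered usage (total 9,401): Unit 1A 24,039.11 → $24,050; Unit 3A 25,647.65 → $25,650; Unit 5B 2,638.24 → $2,650.
Rounding difference −$25 on remainder applied to Unit 3A.
Totals: Unit 1A $7,125 + $24,050 = $31,175; Unit 3A $7,125 + $25,625 = $32,750; Unit 5B $7,125 + $2,650 = $9,775.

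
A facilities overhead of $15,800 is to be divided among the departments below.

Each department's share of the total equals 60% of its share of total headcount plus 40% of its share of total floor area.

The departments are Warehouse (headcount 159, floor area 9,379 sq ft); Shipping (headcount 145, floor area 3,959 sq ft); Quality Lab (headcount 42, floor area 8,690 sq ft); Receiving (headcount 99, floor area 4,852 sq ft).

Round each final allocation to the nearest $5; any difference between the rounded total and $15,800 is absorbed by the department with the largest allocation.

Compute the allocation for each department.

Totals — headcount 445, floor area 26,880.
Combined weights (60% headcount + 40% floor area): Warehouse 0.3540; Shipping 0.2544; Quality Lab 0.1859; Receiving 0.2057.
Proportional shares: Warehouse 5,592.42; Shipping 4,019.83; Quality Lab 2,937.93; Receiving 3,249.83.
At nearest $5: Warehouse $5,590; Shipping $4,020; Quality Lab $2,940; Receiving $3,250. Sum = $15,800.
Rounded total matches; no reconciliation needed.

Warehouse: $5,590 | Shipping: $4,020 | Quality Lab: $2,940 | Receiving: $3,250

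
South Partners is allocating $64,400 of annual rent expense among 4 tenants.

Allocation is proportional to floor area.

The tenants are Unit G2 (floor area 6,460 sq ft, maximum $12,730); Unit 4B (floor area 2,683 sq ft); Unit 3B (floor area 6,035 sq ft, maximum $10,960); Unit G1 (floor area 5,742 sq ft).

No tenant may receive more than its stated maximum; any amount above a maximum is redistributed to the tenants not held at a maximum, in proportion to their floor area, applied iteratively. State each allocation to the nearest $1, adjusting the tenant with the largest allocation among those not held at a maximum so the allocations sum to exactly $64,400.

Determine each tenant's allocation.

Unit G2: $12,730 | Unit 4B: $12,964 | Unit 3B: $10,960 | Unit G1: $27,746

Total floor area = 20,920.
Proportional shares (ignoring caps): Unit G2 19,886.42; Unit 4B 8,259.33; Unit 3B 18,578.11; Unit G1 17,676.14.
Capped: Unit G2 ($12,730), Unit 3B ($10,960); residual $40,710 reallocated over remaining floor area 8,425.
Shares after redistribution: Unit 4B 12,964.38 → $12,964; Unit G1 27,745.62 → $27,746.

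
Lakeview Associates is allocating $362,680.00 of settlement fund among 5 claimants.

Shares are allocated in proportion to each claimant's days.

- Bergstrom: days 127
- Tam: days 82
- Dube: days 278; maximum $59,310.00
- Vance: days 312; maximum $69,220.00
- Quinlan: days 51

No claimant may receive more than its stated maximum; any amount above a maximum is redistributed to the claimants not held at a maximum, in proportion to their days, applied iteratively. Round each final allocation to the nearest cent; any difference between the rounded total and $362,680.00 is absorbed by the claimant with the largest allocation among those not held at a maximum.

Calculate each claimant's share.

Sum of days: 850.
Proportional shares (ignoring caps): Bergstrom 54,188.6588; Tam 34,987.9529; Dube 118,617.6941; Vance 133,124.8941; Quinlan 21,760.8000.
Capped: Dube ($59,310.00), Vance ($69,220.00); balance $234,150.00 reallocated over remaining days 260.
Redistributed shares: Bergstrom 114,373.2692 → $114,373.27; Tam 73,847.3077 → $73,847.31; Quinlan 45,929.4231 → $45,929.42.

Bergstrom: $114,373.27; Tam: $73,847.31; Dube: $59,310.00; Vance: $69,220.00; Quinlan: $45,929.42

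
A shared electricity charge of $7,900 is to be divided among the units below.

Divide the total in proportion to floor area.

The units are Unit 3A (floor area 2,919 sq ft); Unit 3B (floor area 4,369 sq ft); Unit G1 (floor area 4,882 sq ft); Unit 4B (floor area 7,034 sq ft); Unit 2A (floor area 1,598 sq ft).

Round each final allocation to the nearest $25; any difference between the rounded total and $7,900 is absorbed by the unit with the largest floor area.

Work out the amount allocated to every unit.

Floor area total: 20,802.
Raw shares: Unit 3A 2,919/20,802 × $7,900 = 1,108.55; Unit 3B 4,369/20,802 × $7,900 = 1,659.22; Unit G1 4,882/20,802 × $7,900 = 1,854.04; Unit 4B 7,034/20,802 × $7,900 = 2,671.31; Unit 2A 1,598/20,802 × $7,900 = 606.87.
At nearest $25: Unit 3A $1,100; Unit 3B $1,650; Unit G1 $1,850; Unit 4B $2,675; Unit 2A $600. Sum = $7,875.
Difference $7,900 − $7,875 = +$25 applied to largest floor area (Unit 4B): Unit 4B becomes $2,700.

Unit 3A: $1,100 · Unit 3B: $1,650 · Unit G1: $1,850 · Unit 4B: $2,700 · Unit 2A: $600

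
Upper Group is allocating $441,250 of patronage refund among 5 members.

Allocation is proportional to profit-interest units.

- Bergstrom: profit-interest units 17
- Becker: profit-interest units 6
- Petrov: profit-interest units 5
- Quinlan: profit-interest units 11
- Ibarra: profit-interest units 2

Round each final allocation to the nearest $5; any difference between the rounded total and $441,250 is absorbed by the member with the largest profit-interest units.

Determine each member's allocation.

Bergstrom: $182,955; Becker: $64,575; Petrov: $53,810; Quinlan: $118,385; Ibarra: $21,525

Total profit-interest units = 17 + 6 + 5 + 11 + 2 = 41.
Pro-rata amounts: Bergstrom 182,957.32; Becker 64,573.17; Petrov 53,810.98; Quinlan 118,384.15; Ibarra 21,524.39.
At nearest $5: Bergstrom $182,955; Becker $64,575; Petrov $53,810; Quinlan $118,385; Ibarra $21,525. Sum = $441,250.
No rounding difference to absorb.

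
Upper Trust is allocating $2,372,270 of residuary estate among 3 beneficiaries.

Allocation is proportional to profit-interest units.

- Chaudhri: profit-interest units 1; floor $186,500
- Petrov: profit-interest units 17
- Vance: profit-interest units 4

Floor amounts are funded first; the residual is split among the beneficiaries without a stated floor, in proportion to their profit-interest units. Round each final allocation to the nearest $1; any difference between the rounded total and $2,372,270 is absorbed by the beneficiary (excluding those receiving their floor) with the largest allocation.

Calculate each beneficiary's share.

Fund the minimums — Chaudhri $186,500. Remaining pool $2,185,770.
Remaining pool split over remaining profit-interest units 21: Petrov 1,769,432.86 → $1,769,433; Vance 416,337.14 → $416,337.

Chaudhri: $186,500; Petrov: $1,769,433; Vance: $416,337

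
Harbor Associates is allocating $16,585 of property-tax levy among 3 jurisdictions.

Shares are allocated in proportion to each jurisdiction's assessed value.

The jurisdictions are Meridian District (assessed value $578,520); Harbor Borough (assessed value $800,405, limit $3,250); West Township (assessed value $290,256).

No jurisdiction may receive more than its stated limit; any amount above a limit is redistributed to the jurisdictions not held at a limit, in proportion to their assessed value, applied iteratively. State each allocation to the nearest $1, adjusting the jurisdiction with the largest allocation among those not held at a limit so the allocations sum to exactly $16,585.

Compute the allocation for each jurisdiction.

Assessed value total: 1,669,181.
Pro-rata shares before constraints: Meridian District 5,748.18; Harbor Borough 7,952.83; West Township 2,883.99.
Capped: Harbor Borough ($3,250); balance $13,335 reallocated over remaining assessed value 868,776.
Remaining shares: Meridian District 8,879.81 → $8,880; West Township 4,455.19 → $4,455.

Meridian District: $8,880 | Harbor Borough: $3,250 | West Township: $4,455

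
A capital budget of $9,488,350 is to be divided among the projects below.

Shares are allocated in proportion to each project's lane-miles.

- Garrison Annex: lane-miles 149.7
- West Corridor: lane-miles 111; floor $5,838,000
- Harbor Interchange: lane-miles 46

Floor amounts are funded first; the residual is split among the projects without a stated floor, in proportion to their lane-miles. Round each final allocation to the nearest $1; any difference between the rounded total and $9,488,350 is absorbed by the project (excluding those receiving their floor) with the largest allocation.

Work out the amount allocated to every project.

Fund the minimums — West Corridor $5,838,000. Balance $3,650,350.
Balance split over remaining lane-miles 195.7: Garrison Annex 2,792,321.90 → $2,792,322; Harbor Interchange 858,028.10 → $858,028.

Garrison Annex: $2,792,322 | West Corridor: $5,838,000 | Harbor Interchange: $858,028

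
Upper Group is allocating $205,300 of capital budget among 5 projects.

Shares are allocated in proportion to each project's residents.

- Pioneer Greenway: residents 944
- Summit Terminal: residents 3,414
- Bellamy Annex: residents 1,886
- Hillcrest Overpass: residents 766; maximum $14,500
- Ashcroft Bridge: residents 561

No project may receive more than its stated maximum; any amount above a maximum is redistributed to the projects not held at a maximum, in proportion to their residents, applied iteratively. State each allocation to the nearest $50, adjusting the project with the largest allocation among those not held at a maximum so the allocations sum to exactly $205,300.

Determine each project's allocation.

Pioneer Greenway: $26,450; Summit Terminal: $95,700; Bellamy Annex: $52,900; Hillcrest Overpass: $14,500; Ashcroft Bridge: $15,750

Sum of residents: 7,571.
Unconstrained shares: Pioneer Greenway 25,598.10; Summit Terminal 92,576.17; Bellamy Annex 51,141.96; Hillcrest Overpass 20,771.34; Ashcroft Bridge 15,212.43.
Capped: Hillcrest Overpass ($14,500); residual $190,800 reallocated over remaining residents 6,805.
Shares after redistribution: Pioneer Greenway 26,468.07 → $26,450; Summit Terminal 95,722.44 → $95,700; Bellamy Annex 52,880.06 → $52,900; Ashcroft Bridge 15,729.43 → $15,750.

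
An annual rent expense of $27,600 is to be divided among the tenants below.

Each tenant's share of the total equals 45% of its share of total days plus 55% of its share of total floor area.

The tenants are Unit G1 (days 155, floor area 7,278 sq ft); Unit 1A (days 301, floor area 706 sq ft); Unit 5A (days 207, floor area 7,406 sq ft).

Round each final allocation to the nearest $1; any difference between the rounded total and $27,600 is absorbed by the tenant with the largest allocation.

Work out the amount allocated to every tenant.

Days total 663; floor area total 15,390.
Combined weights (45% days + 55% floor area): Unit G1 0.3653; Unit 1A 0.2295; Unit 5A 0.4052.
Raw shares: Unit G1 10,082.31; Unit 1A 6,335.01; Unit 5A 11,182.68.
At nearest $1: Unit G1 $10,082; Unit 1A $6,335; Unit 5A $11,183. Sum = $27,600.
No rounding difference to absorb.

Unit G1: $10,082 · Unit 1A: $6,335 · Unit 5A: $11,183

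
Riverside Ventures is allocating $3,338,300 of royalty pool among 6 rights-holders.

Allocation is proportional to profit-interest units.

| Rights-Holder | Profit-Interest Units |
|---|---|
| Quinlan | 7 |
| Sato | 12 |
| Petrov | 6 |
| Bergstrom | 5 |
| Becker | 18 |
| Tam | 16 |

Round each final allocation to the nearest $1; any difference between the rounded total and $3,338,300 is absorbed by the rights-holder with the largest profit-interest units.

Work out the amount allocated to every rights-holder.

Sum of profit-interest units: 64.
Pro-rata amounts: Quinlan 7/64 × $3,338,300 = 365,126.56; Sato 12/64 × $3,338,300 = 625,931.25; Petrov 6/64 × $3,338,300 = 312,965.62; Bergstrom 5/64 × $3,338,300 = 260,804.69; Becker 18/64 × $3,338,300 = 938,896.88; Tam 16/64 × $3,338,300 = 834,575.00.
Rounded to nearest $1: Quinlan $365,127; Sato $625,931; Petrov $312,966; Bergstrom $260,805; Becker $938,897; Tam $834,575. Sum = $3,338,301.
Difference $3,338,300 − $3,338,301 = −$1 applied to largest profit-interest units (Becker): Becker becomes $938,896.

Quinlan: $365,127; Sato: $625,931; Petrov: $312,966; Bergstrom: $260,805; Becker: $938,896; Tam: $834,575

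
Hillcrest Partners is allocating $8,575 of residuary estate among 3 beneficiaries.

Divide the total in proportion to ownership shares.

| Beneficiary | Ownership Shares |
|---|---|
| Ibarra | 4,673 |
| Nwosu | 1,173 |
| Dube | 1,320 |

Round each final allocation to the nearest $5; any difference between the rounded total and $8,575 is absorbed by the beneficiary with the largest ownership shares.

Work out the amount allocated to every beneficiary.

Sum of ownership shares: 4,673 + 1,173 + 1,320 = 7,166.
Pro-rata amounts: Ibarra 5,591.82; Nwosu 1,403.64; Dube 1,579.54.
After rounding ($5): Ibarra $5,590; Nwosu $1,405; Dube $1,580. Sum = $8,575.
Rounded total matches; no reconciliation needed.

Ibarra: $5,590 · Nwosu: $1,405 · Dube: $1,580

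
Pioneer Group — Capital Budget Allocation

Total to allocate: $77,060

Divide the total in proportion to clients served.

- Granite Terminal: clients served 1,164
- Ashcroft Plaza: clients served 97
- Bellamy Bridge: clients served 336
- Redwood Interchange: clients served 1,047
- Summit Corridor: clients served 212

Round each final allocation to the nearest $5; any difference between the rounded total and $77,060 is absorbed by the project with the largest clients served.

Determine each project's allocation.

Granite Terminal: $31,410; Ashcroft Plaza: $2,615; Bellamy Bridge: $9,065; Redwood Interchange: $28,250; Summit Corridor: $5,720

Clients served total: 2,856.
Unrounded shares: Granite Terminal 1,164/2,856 × $77,060 = 31,406.81; Ashcroft Plaza 97/2,856 × $77,060 = 2,617.23; Bellamy Bridge 336/2,856 × $77,060 = 9,065.88; Redwood Interchange 1,047/2,856 × $77,060 = 28,249.94; Summit Corridor 212/2,856 × $77,060 = 5,720.14.
After rounding ($5): Granite Terminal $31,405; Ashcroft Plaza $2,615; Bellamy Bridge $9,065; Redwood Interchange $28,250; Summit Corridor $5,720. Sum = $77,055.
Difference $77,060 − $77,055 = +$5 applied to largest clients served (Granite Terminal): Granite Terminal becomes $31,410.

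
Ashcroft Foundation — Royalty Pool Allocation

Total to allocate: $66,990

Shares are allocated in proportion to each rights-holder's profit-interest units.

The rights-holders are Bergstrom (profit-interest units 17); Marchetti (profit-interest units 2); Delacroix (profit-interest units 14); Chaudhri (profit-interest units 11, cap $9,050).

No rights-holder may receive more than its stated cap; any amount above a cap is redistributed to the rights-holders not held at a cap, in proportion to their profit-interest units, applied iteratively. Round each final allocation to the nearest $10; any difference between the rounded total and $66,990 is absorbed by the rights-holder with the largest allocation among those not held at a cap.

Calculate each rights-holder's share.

Bergstrom: $29,850 | Marchetti: $3,510 | Delacroix: $24,580 | Chaudhri: $9,050

Total profit-interest units = 44.
Unconstrained shares: Bergstrom 25,882.50; Marchetti 3,045.00; Delacroix 21,315.00; Chaudhri 16,747.50.
Cap binds for Chaudhri ($9,050); remaining pool $57,940 reallocated over remaining profit-interest units 33.
Redistributed shares: Bergstrom 29,847.88 → $29,850; Marchetti 3,511.52 → $3,510; Delacroix 24,580.61 → $24,580.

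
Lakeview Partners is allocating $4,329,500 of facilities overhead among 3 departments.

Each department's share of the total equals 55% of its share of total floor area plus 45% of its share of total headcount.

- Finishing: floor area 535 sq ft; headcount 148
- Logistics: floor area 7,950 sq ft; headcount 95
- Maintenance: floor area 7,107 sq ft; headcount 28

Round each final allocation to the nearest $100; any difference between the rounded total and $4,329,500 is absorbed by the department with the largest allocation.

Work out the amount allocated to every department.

Totals — floor area 15,592, headcount 271.
Combined weights (55% floor area + 45% headcount): Finishing 0.2646; Logistics 0.4382; Maintenance 0.2972.
Raw shares: Finishing 1,145,708.29; Logistics 1,897,106.16; Maintenance 1,286,685.55.
After rounding ($100): Finishing $1,145,700; Logistics $1,897,100; Maintenance $1,286,700. Sum = $4,329,500.
No rounding difference to absorb.

Finishing: $1,145,700 | Logistics: $1,897,100 | Maintenance: $1,286,700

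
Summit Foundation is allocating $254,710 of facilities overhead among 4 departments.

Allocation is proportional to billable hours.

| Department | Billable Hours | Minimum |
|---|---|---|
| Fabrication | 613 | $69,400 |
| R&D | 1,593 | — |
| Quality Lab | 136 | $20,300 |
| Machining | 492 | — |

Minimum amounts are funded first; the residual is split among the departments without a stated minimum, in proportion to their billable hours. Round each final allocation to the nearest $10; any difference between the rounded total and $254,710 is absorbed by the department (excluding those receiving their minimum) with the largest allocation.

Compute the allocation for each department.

Fabrication: $69,400; R&D: $126,070; Quality Lab: $20,300; Machining: $38,940

Fund the minimums — Fabrication $69,400; Quality Lab $20,300. Remaining pool $165,010.
Remaining pool split over remaining billable hours 2,085: R&D 126,072.39 → $126,070; Machining 38,937.61 → $38,940.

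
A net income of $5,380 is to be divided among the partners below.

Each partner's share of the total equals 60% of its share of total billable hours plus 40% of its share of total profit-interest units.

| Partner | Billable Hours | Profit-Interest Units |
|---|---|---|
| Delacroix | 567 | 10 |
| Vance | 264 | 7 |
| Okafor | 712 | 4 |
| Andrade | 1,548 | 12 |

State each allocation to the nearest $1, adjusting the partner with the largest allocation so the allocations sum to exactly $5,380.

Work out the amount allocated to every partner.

Delacroix: $1,244 · Vance: $732 · Okafor: $1,004 · Andrade: $2,400

Totals — billable hours 3,091, profit-interest units 33.
Blended shares (60% billable hours + 40% profit-interest units): Delacroix 0.2313; Vance 0.1361; Okafor 0.1867; Andrade 0.4459.
Unrounded shares: Delacroix 1,244.25; Vance 732.19; Okafor 1,004.41; Andrade 2,399.16.
After rounding ($1): Delacroix $1,244; Vance $732; Okafor $1,004; Andrade $2,399. Sum = $5,379.
Difference $5,380 − $5,379 = +$1 applied to largest allocation (Andrade): Andrade becomes $2,400.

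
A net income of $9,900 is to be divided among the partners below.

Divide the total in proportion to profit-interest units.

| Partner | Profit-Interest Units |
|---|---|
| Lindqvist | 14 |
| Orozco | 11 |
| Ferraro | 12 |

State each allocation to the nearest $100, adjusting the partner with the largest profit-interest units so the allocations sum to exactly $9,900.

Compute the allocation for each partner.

Sum of profit-interest units: 14 + 11 + 12 = 37.
Proportional shares: Lindqvist 3,745.95; Orozco 2,943.24; Ferraro 3,210.81.
At nearest $100: Lindqvist $3,700; Orozco $2,900; Ferraro $3,200. Sum = $9,800.
Difference $9,900 − $9,800 = +$100 applied to largest profit-interest units (Lindqvist): Lindqvist becomes $3,800.

Lindqvist: $3,800; Orozco: $2,900; Ferraro: $3,200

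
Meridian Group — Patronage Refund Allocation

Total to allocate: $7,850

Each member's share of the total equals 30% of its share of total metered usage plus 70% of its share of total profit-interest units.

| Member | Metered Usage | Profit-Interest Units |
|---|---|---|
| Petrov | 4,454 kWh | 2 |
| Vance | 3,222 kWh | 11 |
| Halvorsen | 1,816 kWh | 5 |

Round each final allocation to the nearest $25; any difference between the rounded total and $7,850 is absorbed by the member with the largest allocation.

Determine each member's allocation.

Metered usage total 9,492; profit-interest units total 18.
Combined weights (30% metered usage + 70% profit-interest units): Petrov 0.2185; Vance 0.5296; Halvorsen 0.2518.
Unrounded shares: Petrov 1,715.61; Vance 4,157.45; Halvorsen 1,976.95.
After rounding ($25): Petrov $1,725; Vance $4,150; Halvorsen $1,975. Sum = $7,850.
Rounded total matches; no reconciliation needed.

Petrov: $1,725; Vance: $4,150; Halvorsen: $1,975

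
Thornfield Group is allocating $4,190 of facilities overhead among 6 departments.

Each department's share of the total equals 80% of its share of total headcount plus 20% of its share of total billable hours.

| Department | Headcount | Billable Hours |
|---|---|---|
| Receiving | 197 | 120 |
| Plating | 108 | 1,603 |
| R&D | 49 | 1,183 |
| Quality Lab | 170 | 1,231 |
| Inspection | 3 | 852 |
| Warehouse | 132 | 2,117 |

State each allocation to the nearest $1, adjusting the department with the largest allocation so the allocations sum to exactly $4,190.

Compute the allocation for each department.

Headcount total 659; billable hours total 7,106.
Blended shares (80% headcount + 20% billable hours): Receiving 0.2425; Plating 0.1762; R&D 0.0928; Quality Lab 0.2410; Inspection 0.0276; Warehouse 0.2198.
Pro-rata amounts: Receiving 1,016.19; Plating 738.38; R&D 388.75; Quality Lab 1,009.87; Inspection 115.73; Warehouse 921.07.
After rounding ($1): Receiving $1,016; Plating $738; R&D $389; Quality Lab $1,010; Inspection $116; Warehouse $921. Sum = $4,190.
Sum already equals the total — no adjustment.

Receiving: $1,016 · Plating: $738 · R&D: $389 · Quality Lab: $1,010 · Inspection: $116 · Warehouse: $921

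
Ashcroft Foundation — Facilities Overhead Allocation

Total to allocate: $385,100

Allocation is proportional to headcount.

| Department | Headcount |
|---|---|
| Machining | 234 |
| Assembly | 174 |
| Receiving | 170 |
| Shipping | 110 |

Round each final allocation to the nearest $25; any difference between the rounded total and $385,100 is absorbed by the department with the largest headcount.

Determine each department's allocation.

Machining: $130,975; Assembly: $97,400; Receiving: $95,150; Shipping: $61,575

Sum of headcount: 234 + 174 + 170 + 110 = 688.
Unrounded shares: Machining 130,978.78; Assembly 97,394.48; Receiving 95,155.52; Shipping 61,571.22.
Rounded to nearest $25: Machining $130,975; Assembly $97,400; Receiving $95,150; Shipping $61,575. Sum = $385,100.
Rounded total matches; no reconciliation needed.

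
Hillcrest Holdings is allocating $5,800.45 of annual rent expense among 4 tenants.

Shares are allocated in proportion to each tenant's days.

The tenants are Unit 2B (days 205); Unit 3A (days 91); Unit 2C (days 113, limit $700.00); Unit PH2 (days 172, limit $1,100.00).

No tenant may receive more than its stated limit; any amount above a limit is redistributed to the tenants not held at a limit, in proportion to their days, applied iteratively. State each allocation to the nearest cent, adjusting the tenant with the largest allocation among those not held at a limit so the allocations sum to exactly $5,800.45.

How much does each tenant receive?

Sum of days: 581.
Proportional shares (ignoring caps): Unit 2B 2,046.6304; Unit 3A 908.5042; Unit 2C 1,128.1426; Unit PH2 1,717.1728.
Cap binds for Unit 2C ($700.00), Unit PH2 ($1,100.00); remaining pool $4,000.45 reallocated over remaining days 296.
Redistributed shares: Unit 2B 2,770.5819 → $2,770.58; Unit 3A 1,229.8681 → $1,229.87.

Unit 2B: $2,770.58; Unit 3A: $1,229.87; Unit 2C: $700.00; Unit PH2: $1,100.00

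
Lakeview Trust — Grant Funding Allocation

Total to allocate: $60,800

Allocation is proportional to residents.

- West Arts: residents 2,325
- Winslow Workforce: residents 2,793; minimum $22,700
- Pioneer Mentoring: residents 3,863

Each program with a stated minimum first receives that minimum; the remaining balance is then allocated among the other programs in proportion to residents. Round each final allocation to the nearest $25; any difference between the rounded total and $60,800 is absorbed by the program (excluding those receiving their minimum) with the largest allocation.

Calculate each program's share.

West Arts: $14,325 | Winslow Workforce: $22,700 | Pioneer Mentoring: $23,775

Fund the minimums — Winslow Workforce $22,700. Remaining pool $38,100.
Remaining pool split over remaining residents 6,188: West Arts 14,315.21 → $14,325; Pioneer Mentoring 23,784.79 → $23,775.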